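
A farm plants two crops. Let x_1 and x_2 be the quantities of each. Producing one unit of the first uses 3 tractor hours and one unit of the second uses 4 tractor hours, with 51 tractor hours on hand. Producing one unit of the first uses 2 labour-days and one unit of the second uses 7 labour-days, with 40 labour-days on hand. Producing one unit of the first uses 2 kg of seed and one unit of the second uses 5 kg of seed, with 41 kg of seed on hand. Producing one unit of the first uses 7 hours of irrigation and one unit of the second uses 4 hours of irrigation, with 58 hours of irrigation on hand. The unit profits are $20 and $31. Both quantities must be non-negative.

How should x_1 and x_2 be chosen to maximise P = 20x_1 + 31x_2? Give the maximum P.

x_1 = 6, x_2 = 4, maximum P = 244

Vertices and P = 20x_1 + 31x_2:
  (0, 0) → P = 0
  (0, 40/7) → P = 1240/7
  (58/7, 0) → P = 1160/7
  (6, 4) → P = 244

The optimum lies where 2x_1 + 7x_2 = 40 and 7x_1 + 4x_2 = 58.
Solving simultaneously gives x_1 = 6, x_2 = 4.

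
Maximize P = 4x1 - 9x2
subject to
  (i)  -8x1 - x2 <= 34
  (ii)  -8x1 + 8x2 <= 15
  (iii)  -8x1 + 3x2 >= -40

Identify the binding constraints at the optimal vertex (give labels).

Extreme points and P = 4x1 - 9x2:
  (-287/72, -19/9) → P = 55/18
  (-31/16, -37/2) → P = 635/4
  (73/8, 11) → P = -125/2

The maximum is at (-31/16, -37/2). Substituting into each constraint, equality holds for (i) and (iii); the remaining constraints have slack.

(i) and (iii)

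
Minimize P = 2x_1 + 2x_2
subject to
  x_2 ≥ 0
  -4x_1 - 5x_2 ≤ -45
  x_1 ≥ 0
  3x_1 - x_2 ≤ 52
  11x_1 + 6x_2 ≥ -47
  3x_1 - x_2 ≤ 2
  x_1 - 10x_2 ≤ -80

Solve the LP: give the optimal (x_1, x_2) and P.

Vertices and P = 2x_1 + 2x_2:
  (0, 9) → P = 18
  (10/9, 73/9) → P = 166/9
  (100/29, 242/29) → P = 684/29
The feasible region is unbounded (it extends along (0, 1), (1, 3)), but P strictly increases along every unbounded feasible direction, so there is no improving ray and the minimum is attained at a vertex.

At the optimal vertex, -4x_1 - 5x_2 = -45 and x_1 = 0.
Solving simultaneously gives x_1 = 0, x_2 = 9.

x_1 = 0, x_2 = 9, minimum P = 18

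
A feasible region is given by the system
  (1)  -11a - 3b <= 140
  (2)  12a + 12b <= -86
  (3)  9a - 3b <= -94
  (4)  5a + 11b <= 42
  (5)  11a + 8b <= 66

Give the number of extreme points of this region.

3

Intersecting each pair of boundary lines and keeping only the points that satisfy every inequality leaves:
  (-237/16, 367/48)
  (-117/10, -113/30)
  (-77/8, 59/24)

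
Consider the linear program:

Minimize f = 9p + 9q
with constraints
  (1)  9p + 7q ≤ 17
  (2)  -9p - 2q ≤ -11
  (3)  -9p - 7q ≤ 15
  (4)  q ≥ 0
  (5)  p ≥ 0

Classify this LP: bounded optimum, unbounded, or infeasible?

bounded optimum

Corner points and f = 9p + 9q:
  (43/45, 6/5) → f = 97/5
  (17/9, 0) → f = 17
  (11/9, 0) → f = 11
The feasible region has finitely many vertices and no improving ray; the minimum is 11 at (11/9, 0).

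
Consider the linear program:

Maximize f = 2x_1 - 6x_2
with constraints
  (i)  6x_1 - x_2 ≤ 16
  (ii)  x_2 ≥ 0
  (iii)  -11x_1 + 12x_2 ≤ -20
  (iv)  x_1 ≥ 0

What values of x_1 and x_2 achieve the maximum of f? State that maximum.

x_1 = 8/3, x_2 = 0, maximum f = 16/3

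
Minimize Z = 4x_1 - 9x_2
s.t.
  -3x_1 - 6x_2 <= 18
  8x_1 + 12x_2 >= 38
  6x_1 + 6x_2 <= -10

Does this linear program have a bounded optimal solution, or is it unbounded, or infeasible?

unbounded

From the feasible point (-29/2, 77/6), moving in the direction (-6, 6) keeps every constraint satisfied while Z decreases without bound.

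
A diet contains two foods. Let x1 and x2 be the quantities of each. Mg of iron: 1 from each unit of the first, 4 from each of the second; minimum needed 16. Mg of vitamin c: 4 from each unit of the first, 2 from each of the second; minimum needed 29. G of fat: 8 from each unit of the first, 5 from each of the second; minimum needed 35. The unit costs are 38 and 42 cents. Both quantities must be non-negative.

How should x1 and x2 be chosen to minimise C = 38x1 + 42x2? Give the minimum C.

Feasible corners and C = 38x1 + 42x2:
  (0, 29/2) → C = 609
  (16, 0) → C = 608
  (6, 5/2) → C = 333
The feasible region is unbounded (it extends along (0, 1), (1, 0)), but C strictly increases along every unbounded feasible direction, so there is no improving ray and the minimum is attained at a vertex.

The binding constraints are x1 + 4x2 = 16 and 4x1 + 2x2 = 29.
Solving simultaneously gives x1 = 6, x2 = 5/2.

x1 = 6, x2 = 5/2, minimum C = 333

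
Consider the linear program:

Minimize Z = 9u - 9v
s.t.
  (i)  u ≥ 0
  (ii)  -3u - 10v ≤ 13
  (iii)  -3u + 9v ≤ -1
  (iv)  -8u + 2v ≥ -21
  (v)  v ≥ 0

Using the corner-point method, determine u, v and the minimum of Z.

Vertices and Z = 9u - 9v:
  (17/6, 5/6) → Z = 18
  (1/3, 0) → Z = 3
  (21/8, 0) → Z = 189/8

u = 1/3, v = 0, minimum Z = 3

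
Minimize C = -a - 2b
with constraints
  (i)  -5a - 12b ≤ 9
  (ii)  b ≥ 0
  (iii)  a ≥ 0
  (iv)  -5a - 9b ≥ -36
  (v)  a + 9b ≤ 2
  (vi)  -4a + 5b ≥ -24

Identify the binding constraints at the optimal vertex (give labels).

(ii) and (v)

Extreme points and C = -a - 2b:
  (0, 0) → C = 0
  (2, 0) → C = -2
  (0, 2/9) → C = -4/9

The minimum is at (2, 0). Substituting into each constraint, equality holds for (ii) and (v); the remaining constraints have slack.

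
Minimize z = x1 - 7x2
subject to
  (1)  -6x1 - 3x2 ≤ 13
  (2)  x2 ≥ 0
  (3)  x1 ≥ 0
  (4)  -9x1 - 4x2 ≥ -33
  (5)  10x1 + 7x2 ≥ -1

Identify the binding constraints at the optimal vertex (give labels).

Corner points and z = x1 - 7x2:
  (0, 0) → z = 0
  (11/3, 0) → z = 11/3
  (0, 33/4) → z = -231/4

The minimum is at (0, 33/4). Substituting into each constraint, equality holds for (3) and (4); the remaining constraints have slack.

(3) and (4)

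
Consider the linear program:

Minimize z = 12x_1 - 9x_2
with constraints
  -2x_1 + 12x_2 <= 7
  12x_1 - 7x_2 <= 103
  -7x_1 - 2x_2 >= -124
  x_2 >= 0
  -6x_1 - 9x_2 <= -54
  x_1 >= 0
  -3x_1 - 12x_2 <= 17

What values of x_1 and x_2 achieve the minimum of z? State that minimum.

x_1 = 13/2, x_2 = 5/3, minimum z = 63

Extreme points and z = 12x_1 - 9x_2:
  (257/26, 29/13) → z = 1281/13
  (13/2, 5/3) → z = 63
  (87/10, 1/5) → z = 513/5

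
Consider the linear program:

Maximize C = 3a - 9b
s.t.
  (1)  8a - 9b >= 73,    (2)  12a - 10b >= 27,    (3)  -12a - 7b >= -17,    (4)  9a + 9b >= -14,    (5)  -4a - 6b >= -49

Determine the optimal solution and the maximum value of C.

a = 251/45, b = -107/15, maximum C = 1214/15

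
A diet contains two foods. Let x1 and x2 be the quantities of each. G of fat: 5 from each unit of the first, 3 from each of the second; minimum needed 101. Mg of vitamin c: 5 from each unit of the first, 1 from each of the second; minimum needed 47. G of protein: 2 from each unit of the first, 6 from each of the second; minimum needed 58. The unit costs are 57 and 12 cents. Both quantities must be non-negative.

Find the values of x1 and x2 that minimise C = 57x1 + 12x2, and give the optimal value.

Corner points and C = 57x1 + 12x2:
  (0, 47) → C = 564
  (29, 0) → C = 1653
  (4, 27) → C = 552
  (18, 11/3) → C = 1070
The feasible region is unbounded (it extends along (0, 1), (1, 0)), but C strictly increases along every unbounded feasible direction, so there is no improving ray and the minimum is attained at a vertex.

x1 = 4, x2 = 27, minimum C = 552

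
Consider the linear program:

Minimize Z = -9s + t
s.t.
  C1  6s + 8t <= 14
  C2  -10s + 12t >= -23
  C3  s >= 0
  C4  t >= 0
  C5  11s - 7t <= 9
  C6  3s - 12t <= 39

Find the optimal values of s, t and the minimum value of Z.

Vertices and Z = -9s + t:
  (0, 7/4) → Z = 7/4
  (17/13, 10/13) → Z = -11
  (0, 0) → Z = 0
  (9/11, 0) → Z = -81/11

The optimum lies where 6s + 8t = 14 and 11s - 7t = 9.
Solving simultaneously gives s = 17/13, t = 10/13.

s = 17/13, t = 10/13, minimum Z = -11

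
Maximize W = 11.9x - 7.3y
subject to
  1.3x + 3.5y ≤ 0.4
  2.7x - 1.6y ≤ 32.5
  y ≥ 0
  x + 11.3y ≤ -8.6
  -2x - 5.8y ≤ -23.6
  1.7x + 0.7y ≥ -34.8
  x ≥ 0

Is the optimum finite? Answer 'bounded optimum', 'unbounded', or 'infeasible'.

The boundaries 1.7x + 0.7y = -34.8 and x = 0 meet at (0, -348/7), but that point violates 2.7x - 1.6y ≤ 32.5. Every candidate vertex is excluded by some other constraint, so the feasible region is empty.

infeasible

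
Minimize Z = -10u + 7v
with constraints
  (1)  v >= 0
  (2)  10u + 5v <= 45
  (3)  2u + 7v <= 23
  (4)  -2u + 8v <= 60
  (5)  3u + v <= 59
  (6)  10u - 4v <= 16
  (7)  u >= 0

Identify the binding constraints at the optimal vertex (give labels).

Extreme points and Z = -10u + 7v:
  (8/5, 0) → Z = -16
  (0, 0) → Z = 0
  (34/13, 33/13) → Z = -109/13
  (0, 23/7) → Z = 23

The minimum is at (8/5, 0). Substituting into each constraint, equality holds for (1) and (6); the remaining constraints have slack.

(1) and (6)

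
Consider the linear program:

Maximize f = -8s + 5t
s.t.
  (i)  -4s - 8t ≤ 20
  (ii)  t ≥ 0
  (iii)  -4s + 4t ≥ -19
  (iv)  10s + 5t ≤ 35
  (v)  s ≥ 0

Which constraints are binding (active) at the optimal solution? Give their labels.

Corner points and f = -8s + 5t:
  (7/2, 0) → f = -28
  (0, 0) → f = 0
  (0, 7) → f = 35

The maximum is at (0, 7). Substituting into each constraint, equality holds for (iv) and (v); the remaining constraints have slack.

(iv) and (v)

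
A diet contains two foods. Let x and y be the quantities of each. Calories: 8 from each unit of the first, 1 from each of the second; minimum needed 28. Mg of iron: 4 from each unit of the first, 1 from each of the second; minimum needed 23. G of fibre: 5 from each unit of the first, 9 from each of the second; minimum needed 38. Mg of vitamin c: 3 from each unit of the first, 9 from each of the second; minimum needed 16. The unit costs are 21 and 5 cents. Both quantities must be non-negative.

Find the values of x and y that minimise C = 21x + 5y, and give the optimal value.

Feasible corners and C = 21x + 5y:
  (0, 28) → C = 140
  (38/5, 0) → C = 798/5
  (5/4, 18) → C = 465/4
  (169/31, 37/31) → C = 3734/31
The feasible region is unbounded (it extends along (0, 1), (1, 0)), but C strictly increases along every unbounded feasible direction, so there is no improving ray and the minimum is attained at a vertex.

x = 5/4, y = 18, minimum C = 465/4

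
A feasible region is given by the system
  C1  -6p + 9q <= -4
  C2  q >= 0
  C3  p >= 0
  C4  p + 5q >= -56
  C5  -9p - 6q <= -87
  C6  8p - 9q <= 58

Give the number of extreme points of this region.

Intersecting each pair of boundary lines and keeping only the points that satisfy every inequality leaves:
  (269/39, 54/13)
  (27, 158/9)
  (377/43, 58/43)

3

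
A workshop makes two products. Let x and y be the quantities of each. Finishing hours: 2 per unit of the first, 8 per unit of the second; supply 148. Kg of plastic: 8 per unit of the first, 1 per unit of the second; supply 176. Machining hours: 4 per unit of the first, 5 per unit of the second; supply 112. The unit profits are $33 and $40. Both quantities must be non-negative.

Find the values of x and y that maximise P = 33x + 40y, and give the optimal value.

Corner points and P = 33x + 40y:
  (0, 0) → P = 0
  (0, 37/2) → P = 740
  (22, 0) → P = 726
  (78/11, 184/11) → P = 9934/11
  (64/3, 16/3) → P = 2752/3

At the optimal vertex, 8x + y = 176 and 4x + 5y = 112.
Solving simultaneously gives x = 64/3, y = 16/3.

x = 64/3, y = 16/3, maximum P = 2752/3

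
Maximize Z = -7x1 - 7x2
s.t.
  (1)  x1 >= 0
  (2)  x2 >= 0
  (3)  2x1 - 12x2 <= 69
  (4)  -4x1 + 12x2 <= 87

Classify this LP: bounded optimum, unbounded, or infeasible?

bounded optimum

Feasible corners and Z = -7x1 - 7x2:
  (0, 0) → Z = 0
  (0, 29/4) → Z = -203/4
  (69/2, 0) → Z = -483/2
The feasible region has finitely many vertices and no improving ray; the maximum is 0 at (0, 0).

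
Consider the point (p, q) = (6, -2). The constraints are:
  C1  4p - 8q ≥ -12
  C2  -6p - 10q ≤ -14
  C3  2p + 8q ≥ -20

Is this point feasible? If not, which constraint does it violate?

C1: 40 ≥ -12 ✓
C2: -16 ≤ -14 ✓
C3: -4 ≥ -20 ✓

feasible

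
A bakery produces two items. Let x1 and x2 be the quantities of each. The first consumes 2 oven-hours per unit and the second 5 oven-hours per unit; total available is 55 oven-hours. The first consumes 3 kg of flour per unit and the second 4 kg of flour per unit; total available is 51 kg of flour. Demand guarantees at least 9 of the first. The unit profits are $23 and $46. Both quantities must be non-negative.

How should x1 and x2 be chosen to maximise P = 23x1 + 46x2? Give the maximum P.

x1 = 9, x2 = 6, maximum P = 483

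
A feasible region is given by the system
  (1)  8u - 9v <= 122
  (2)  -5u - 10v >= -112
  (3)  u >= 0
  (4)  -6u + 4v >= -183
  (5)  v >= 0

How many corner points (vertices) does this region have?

4

Pairwise boundary intersections that survive every other constraint:
  (2228/125, 286/125)
  (61/4, 0)
  (0, 56/5)
  (0, 0)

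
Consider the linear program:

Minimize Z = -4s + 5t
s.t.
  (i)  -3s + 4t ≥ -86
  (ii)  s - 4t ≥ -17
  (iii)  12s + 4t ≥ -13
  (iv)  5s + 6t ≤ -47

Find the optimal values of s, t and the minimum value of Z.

Feasible corners and Z = -4s + 5t:
  (73/15, -357/20) → Z = -6523/60
  (164/19, -571/38) → Z = -4167/38
  (55/26, -499/52) → Z = -2935/52

s = 164/19, t = -571/38, minimum Z = -4167/38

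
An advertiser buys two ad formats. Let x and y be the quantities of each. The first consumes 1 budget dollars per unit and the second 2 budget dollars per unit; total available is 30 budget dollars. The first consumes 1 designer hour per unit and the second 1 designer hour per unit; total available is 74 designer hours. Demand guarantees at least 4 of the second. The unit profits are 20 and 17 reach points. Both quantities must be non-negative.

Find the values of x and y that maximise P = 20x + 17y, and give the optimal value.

x = 22, y = 4, maximum P = 508

Feasible corners and P = 20x + 17y:
  (0, 15) → P = 255
  (0, 4) → P = 68
  (22, 4) → P = 508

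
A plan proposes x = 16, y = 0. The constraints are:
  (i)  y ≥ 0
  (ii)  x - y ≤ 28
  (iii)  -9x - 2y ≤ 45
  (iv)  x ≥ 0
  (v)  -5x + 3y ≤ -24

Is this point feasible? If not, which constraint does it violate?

(i): 0 ≥ 0 ✓
(ii): 16 ≤ 28 ✓
(iii): -144 ≤ 45 ✓
(iv): 16 ≥ 0 ✓
(v): -80 ≤ -24 ✓

feasible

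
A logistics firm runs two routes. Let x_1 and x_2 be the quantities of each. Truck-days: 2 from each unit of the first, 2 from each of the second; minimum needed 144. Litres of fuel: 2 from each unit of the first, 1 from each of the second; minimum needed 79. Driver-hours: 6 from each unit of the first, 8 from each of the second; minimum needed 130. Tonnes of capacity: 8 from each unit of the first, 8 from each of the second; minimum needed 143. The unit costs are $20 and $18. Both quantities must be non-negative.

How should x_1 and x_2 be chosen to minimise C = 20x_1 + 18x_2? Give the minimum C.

x_1 = 7, x_2 = 65, minimum C = 1310

Corner points and C = 20x_1 + 18x_2:
  (0, 79) → C = 1422
  (72, 0) → C = 1440
  (7, 65) → C = 1310
The feasible region is unbounded (it extends along (0, 1), (1, 0)), but C strictly increases along every unbounded feasible direction, so there is no improving ray and the minimum is attained at a vertex.

The optimum lies where 2x_1 + 2x_2 = 144 and 2x_1 + x_2 = 79.
Solving simultaneously gives x_1 = 7, x_2 = 65.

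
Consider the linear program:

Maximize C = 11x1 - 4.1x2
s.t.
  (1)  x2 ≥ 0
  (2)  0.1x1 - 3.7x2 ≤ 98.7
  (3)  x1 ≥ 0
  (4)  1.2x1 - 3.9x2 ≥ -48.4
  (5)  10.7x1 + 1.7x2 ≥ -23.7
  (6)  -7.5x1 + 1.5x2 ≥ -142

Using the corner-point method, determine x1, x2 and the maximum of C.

x1 = 284/15, x2 = 0, maximum C = 3124/15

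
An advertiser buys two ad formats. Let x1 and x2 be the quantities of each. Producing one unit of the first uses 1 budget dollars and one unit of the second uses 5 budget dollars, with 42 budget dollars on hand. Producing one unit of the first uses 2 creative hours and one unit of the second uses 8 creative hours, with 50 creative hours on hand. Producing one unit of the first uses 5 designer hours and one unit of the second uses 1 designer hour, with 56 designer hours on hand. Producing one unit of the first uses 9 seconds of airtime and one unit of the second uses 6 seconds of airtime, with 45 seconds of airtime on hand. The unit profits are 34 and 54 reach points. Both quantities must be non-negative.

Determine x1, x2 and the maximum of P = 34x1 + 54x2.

Vertices and P = 34x1 + 54x2:
  (0, 0) → P = 0
  (0, 25/4) → P = 675/2
  (5, 0) → P = 170
  (1, 6) → P = 358

x1 = 1, x2 = 6, maximum P = 358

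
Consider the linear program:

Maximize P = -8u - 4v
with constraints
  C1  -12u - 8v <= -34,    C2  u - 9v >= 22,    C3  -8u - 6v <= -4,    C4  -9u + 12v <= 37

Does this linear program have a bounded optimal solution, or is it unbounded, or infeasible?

bounded optimum

Extreme points and P = -8u - 4v:
  (241/58, -115/58) → P = -734/29
  (43/2, -28) → P = -60
The feasible region has finitely many vertices and no improving ray; the maximum is -734/29 at (241/58, -115/58).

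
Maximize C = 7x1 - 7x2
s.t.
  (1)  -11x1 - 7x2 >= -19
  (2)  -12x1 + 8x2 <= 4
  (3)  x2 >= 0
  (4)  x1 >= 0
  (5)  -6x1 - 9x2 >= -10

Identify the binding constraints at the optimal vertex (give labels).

Corner points and C = 7x1 - 7x2:
  (0, 1/2) → C = -7/2
  (11/39, 12/13) → C = -175/39
  (0, 0) → C = 0
  (5/3, 0) → C = 35/3

The maximum is at (5/3, 0). Substituting into each constraint, equality holds for (3) and (5); the remaining constraints have slack.

(3) and (5)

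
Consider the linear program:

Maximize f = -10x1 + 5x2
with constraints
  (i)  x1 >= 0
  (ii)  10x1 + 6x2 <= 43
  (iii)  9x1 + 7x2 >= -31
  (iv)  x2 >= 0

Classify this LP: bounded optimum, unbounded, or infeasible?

bounded optimum

Corner points and f = -10x1 + 5x2:
  (0, 43/6) → f = 215/6
  (0, 0) → f = 0
  (43/10, 0) → f = -43
The feasible region has finitely many vertices and no improving ray; the maximum is 215/6 at (0, 43/6).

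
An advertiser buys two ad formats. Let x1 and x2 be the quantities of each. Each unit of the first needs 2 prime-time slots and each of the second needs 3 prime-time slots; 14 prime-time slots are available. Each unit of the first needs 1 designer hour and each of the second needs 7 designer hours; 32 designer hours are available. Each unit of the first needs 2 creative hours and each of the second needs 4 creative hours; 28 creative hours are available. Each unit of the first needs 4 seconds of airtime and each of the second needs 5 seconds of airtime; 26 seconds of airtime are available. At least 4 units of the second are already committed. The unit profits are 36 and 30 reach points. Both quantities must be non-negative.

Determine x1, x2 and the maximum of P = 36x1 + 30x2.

x1 = 1, x2 = 4, maximum P = 156

Feasible corners and P = 36x1 + 30x2:
  (0, 32/7) → P = 960/7
  (0, 4) → P = 120
  (2/11, 50/11) → P = 1572/11
  (1, 4) → P = 156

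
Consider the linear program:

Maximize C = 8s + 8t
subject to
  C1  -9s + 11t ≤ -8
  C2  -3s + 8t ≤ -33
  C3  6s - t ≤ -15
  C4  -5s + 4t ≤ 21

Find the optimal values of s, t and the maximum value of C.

Vertices and C = 8s + 8t:
  (-23/3, -7) → C = -352/3
  (-263/19, -229/19) → C = -3936/19
  (-17/5, -27/5) → C = -352/5
The feasible region is unbounded (it extends along (-1, -6), (-4, -5)), but C strictly decreases along every unbounded feasible direction, so there is no improving ray and the maximum is attained at a vertex.

The binding constraints are -3s + 8t = -33 and 6s - t = -15.
Solving simultaneously gives s = -17/5, t = -27/5.

s = -17/5, t = -27/5, maximum C = -352/5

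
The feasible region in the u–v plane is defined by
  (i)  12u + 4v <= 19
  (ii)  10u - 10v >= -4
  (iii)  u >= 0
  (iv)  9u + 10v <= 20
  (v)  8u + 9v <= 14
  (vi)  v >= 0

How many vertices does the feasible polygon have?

The feasible vertices (each the meet of two boundaries and inside every other half-plane) are:
  (115/76, 4/19)
  (19/12, 0)
  (0, 2/5)
  (52/85, 86/85)
  (0, 0)

5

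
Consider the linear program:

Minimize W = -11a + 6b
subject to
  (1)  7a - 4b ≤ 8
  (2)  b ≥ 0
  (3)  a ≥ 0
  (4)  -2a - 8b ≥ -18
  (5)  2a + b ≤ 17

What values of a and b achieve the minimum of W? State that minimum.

Vertices and W = -11a + 6b:
  (8/7, 0) → W = -88/7
  (17/8, 55/32) → W = -209/16
  (0, 0) → W = 0
  (0, 9/4) → W = 27/2

The optimum lies where 7a - 4b = 8 and -2a - 8b = -18.
Solving simultaneously gives a = 17/8, b = 55/32.

a = 17/8, b = 55/32, minimum W = -209/16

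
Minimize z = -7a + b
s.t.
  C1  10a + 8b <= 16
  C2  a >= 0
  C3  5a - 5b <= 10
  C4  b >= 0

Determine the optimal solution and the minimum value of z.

a = 8/5, b = 0, minimum z = -56/5

Corner points and z = -7a + b:
  (0, 2) → z = 2
  (8/5, 0) → z = -56/5
  (0, 0) → z = 0

The optimum lies where 10a + 8b = 16 and b = 0.
Solving simultaneously gives a = 8/5, b = 0.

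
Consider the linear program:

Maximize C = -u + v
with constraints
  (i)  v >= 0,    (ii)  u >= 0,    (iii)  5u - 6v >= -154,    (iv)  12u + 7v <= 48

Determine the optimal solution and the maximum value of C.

The optimum lies where u = 0 and 12u + 7v = 48.
Solving simultaneously gives u = 0, v = 48/7.

u = 0, v = 48/7, maximum C = 48/7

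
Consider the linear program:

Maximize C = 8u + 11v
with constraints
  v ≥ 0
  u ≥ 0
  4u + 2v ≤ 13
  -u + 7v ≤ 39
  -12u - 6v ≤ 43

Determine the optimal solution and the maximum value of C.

u = 13/30, v = 169/30, maximum C = 1963/30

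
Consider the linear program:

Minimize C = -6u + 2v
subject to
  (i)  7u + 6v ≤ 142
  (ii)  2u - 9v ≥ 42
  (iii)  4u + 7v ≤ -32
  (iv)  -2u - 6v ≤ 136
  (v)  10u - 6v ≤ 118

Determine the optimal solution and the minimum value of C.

Vertices and C = -6u + 2v:
  (3/25, -116/25) → C = -10
  (-162/5, -178/15) → C = 512/3
  (317/47, -396/47) → C = -2694/47
  (-3/2, -133/6) → C = -106/3

At the optimal vertex, 4u + 7v = -32 and 10u - 6v = 118.
Solving simultaneously gives u = 317/47, v = -396/47.

u = 317/47, v = -396/47, minimum C = -2694/47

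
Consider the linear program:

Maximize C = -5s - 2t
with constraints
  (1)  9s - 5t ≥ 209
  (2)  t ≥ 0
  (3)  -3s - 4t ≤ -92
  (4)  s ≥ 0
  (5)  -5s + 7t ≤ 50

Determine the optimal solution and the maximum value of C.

s = 432/17, t = 67/17, maximum C = -2294/17

Vertices and C = -5s - 2t:
  (432/17, 67/17) → C = -2294/17
  (1713/38, 1495/38) → C = -11555/38
  (92/3, 0) → C = -460/3
The feasible region is unbounded (it extends along (1, 0), (7, 5)), but C strictly decreases along every unbounded feasible direction, so there is no improving ray and the maximum is attained at a vertex.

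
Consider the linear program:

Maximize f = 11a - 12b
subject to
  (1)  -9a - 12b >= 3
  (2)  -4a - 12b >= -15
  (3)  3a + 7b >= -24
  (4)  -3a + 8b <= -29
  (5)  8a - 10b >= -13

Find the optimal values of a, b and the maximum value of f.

a = 89/9, b = -23/3, maximum f = 1807/9

Vertices and f = 11a - 12b:
  (89/9, -23/3) → f = 1807/9
  (3, -5/2) → f = 63
  (11/45, -53/15) → f = 2029/45

The optimum lies where -9a - 12b = 3 and 3a + 7b = -24.
Solving simultaneously gives a = 89/9, b = -23/3.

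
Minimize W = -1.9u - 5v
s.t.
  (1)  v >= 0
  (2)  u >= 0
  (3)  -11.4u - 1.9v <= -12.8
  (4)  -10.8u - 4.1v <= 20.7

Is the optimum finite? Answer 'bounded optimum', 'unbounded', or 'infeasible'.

From the feasible point (64/57, 0), moving in the direction (0, 1) keeps every constraint satisfied while W decreases without bound.

unbounded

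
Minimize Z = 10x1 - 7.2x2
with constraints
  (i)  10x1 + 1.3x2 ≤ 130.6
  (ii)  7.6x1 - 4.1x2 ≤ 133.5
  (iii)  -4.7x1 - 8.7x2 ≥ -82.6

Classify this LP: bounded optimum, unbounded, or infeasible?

unbounded

From the feasible point (70901/5088, -8561/1272), moving in the direction (-8.7, 4.7) keeps every constraint satisfied while Z decreases without bound.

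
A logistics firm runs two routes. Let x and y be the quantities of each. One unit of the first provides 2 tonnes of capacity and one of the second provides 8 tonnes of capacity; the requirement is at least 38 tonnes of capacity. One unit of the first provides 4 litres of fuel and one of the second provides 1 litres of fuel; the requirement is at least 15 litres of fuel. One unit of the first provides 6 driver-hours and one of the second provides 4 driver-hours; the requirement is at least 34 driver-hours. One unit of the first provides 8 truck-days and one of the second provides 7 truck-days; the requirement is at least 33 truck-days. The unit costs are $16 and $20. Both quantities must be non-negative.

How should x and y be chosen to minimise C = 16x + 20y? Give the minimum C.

Vertices and C = 16x + 20y:
  (0, 15) → C = 300
  (19, 0) → C = 304
  (3, 4) → C = 128
  (13/5, 23/5) → C = 668/5
The feasible region is unbounded (it extends along (0, 1), (1, 0)), but C strictly increases along every unbounded feasible direction, so there is no improving ray and the minimum is attained at a vertex.

x = 3, y = 4, minimum C = 128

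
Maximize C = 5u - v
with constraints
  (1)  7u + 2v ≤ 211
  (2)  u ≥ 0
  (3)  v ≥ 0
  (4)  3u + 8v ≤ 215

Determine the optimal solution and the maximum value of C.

Feasible corners and C = 5u - v:
  (211/7, 0) → C = 1055/7
  (629/25, 436/25) → C = 2709/25
  (0, 0) → C = 0
  (0, 215/8) → C = -215/8

u = 211/7, v = 0, maximum C = 1055/7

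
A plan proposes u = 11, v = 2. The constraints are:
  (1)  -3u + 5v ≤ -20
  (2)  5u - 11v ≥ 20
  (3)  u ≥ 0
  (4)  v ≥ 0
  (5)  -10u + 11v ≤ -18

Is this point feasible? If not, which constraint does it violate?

feasible

(1): -23 ≤ -20 ✓
(2): 33 ≥ 20 ✓
(3): 11 ≥ 0 ✓
(4): 2 ≥ 0 ✓
(5): -88 ≤ -18 ✓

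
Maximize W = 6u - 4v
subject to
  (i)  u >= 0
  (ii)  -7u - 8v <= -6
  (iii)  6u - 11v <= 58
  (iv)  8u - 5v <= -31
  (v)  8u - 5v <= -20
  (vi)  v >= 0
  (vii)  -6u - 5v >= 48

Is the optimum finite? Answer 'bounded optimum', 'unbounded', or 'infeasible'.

infeasible

The boundaries u = 0 and 8u - 5v = -31 meet at (0, 31/5), but that point violates -6u - 5v ≥ 48. Every candidate vertex is excluded by some other constraint, so the feasible region is empty.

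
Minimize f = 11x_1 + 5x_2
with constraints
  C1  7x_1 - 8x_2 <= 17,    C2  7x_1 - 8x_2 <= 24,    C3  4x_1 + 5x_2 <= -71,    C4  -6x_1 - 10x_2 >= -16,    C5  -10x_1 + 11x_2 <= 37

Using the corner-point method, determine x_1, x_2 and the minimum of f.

Vertices and f = 11x_1 + 5x_2:
  (-483/67, -565/67) → f = -8138/67
  (-161, -143) → f = -2486
  (-483/47, -281/47) → f = -6718/47

The optimum lies where 7x_1 - 8x_2 = 17 and -10x_1 + 11x_2 = 37.
Solving simultaneously gives x_1 = -161, x_2 = -143.

x_1 = -161, x_2 = -143, minimum f = -2486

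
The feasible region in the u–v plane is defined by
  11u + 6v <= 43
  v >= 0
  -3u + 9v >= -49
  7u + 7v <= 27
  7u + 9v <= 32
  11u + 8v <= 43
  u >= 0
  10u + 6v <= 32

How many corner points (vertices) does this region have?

The feasible vertices (each the meet of two boundaries and inside every other half-plane) are:
  (0, 0)
  (16/5, 0)
  (19/14, 5/2)
  (31/14, 23/14)
  (0, 32/9)

5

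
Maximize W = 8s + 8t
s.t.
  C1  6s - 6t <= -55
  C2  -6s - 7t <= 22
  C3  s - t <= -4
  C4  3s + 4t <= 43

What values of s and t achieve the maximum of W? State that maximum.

Vertices and W = 8s + 8t:
  (-517/78, 33/13) → W = -1276/39
  (19/21, 141/14) → W = 1844/21
  (-389/3, 108) → W = -520/3

At the optimal vertex, 6s - 6t = -55 and 3s + 4t = 43.
Solving simultaneously gives s = 19/21, t = 141/14.

s = 19/21, t = 141/14, maximum W = 1844/21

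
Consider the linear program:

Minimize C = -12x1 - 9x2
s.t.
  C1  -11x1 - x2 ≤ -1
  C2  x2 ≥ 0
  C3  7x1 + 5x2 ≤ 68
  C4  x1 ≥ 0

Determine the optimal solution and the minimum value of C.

x1 = 0, x2 = 68/5, minimum C = -612/5

Extreme points and C = -12x1 - 9x2:
  (1/11, 0) → C = -12/11
  (0, 1) → C = -9
  (68/7, 0) → C = -816/7
  (0, 68/5) → C = -612/5

The optimum lies where 7x1 + 5x2 = 68 and x1 = 0.
Solving simultaneously gives x1 = 0, x2 = 68/5.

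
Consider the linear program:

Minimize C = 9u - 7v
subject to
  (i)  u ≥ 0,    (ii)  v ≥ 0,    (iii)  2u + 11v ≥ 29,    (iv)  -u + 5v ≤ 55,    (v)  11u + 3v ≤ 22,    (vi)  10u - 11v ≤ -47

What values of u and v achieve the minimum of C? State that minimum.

u = 0, v = 22/3, minimum C = -154/3

Extreme points and C = 9u - 7v:
  (0, 22/3) → C = -154/3
  (0, 47/11) → C = -329/11
  (101/151, 737/151) → C = -4250/151

The binding constraints are u = 0 and 11u + 3v = 22.
Solving simultaneously gives u = 0, v = 22/3.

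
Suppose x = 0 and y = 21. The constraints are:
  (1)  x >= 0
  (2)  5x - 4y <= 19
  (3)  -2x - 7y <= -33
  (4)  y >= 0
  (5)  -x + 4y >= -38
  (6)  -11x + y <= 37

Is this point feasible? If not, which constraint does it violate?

feasible

(1): 0 ≥ 0 ✓
(2): -84 ≤ 19 ✓
(3): -147 ≤ -33 ✓
(4): 21 ≥ 0 ✓
(5): 84 ≥ -38 ✓
(6): 21 ≤ 37 ✓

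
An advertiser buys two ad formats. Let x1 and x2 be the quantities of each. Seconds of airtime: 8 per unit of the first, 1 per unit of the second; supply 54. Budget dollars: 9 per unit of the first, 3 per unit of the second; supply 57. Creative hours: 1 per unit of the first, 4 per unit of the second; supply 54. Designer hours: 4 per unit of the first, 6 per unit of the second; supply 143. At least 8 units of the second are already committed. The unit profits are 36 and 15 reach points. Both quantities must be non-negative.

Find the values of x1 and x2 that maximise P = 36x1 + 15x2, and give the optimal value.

x1 = 2, x2 = 13, maximum P = 267

Feasible corners and P = 36x1 + 15x2:
  (0, 27/2) → P = 405/2
  (0, 8) → P = 120
  (2, 13) → P = 267
  (11/3, 8) → P = 252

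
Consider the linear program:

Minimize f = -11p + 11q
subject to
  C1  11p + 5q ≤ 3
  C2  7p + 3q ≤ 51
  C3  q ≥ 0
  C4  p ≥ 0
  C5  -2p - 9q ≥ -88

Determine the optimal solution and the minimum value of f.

Corner points and f = -11p + 11q:
  (3/11, 0) → f = -3
  (0, 3/5) → f = 33/5
  (0, 0) → f = 0

At the optimal vertex, 11p + 5q = 3 and q = 0.
Solving simultaneously gives p = 3/11, q = 0.

p = 3/11, q = 0, minimum f = -3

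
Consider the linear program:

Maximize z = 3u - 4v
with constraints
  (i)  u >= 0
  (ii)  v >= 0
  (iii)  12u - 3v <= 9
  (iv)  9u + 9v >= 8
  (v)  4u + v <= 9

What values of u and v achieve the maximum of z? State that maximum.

u = 7/9, v = 1/9, maximum z = 17/9

Extreme points and z = 3u - 4v:
  (0, 8/9) → z = -32/9
  (0, 9) → z = -36
  (7/9, 1/9) → z = 17/9
  (3/2, 3) → z = -15/2

At the optimal vertex, 12u - 3v = 9 and 9u + 9v = 8.
Solving simultaneously gives u = 7/9, v = 1/9.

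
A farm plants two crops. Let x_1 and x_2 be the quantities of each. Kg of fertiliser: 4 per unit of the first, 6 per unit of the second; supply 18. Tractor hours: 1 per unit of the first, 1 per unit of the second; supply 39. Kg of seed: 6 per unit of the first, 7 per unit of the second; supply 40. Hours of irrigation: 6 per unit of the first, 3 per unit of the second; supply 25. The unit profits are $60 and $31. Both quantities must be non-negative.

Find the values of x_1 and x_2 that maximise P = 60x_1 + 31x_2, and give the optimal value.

x_1 = 4, x_2 = 1/3, maximum P = 751/3

Feasible corners and P = 60x_1 + 31x_2:
  (0, 0) → P = 0
  (0, 3) → P = 93
  (25/6, 0) → P = 250
  (4, 1/3) → P = 751/3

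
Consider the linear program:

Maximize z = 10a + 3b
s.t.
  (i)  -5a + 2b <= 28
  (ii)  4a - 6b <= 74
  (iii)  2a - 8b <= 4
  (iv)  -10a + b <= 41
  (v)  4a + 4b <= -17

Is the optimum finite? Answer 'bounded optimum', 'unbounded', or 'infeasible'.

bounded optimum

Extreme points and z = 10a + 3b:
  (-166/39, -61/39) → z = -1843/39
  (-3, -5/4) → z = -135/4
  (-181/44, -3/22) → z = -457/11
The feasible region has finitely many vertices and no improving ray; the maximum is -135/4 at (-3, -5/4).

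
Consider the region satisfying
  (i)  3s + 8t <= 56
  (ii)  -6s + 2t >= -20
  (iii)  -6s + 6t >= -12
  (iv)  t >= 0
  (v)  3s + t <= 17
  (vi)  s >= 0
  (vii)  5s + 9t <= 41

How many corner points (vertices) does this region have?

5

Pairwise boundary intersections that survive every other constraint:
  (4, 2)
  (131/32, 73/32)
  (2, 0)
  (0, 0)
  (0, 41/9)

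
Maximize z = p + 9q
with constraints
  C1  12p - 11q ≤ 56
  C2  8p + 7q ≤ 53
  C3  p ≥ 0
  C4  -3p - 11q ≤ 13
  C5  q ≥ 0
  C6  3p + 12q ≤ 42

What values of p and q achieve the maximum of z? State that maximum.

Feasible corners and z = p + 9q:
  (975/172, 47/43) → z = 2667/172
  (14/3, 0) → z = 14/3
  (114/25, 59/25) → z = 129/5
  (0, 0) → z = 0
  (0, 7/2) → z = 63/2

The optimum lies where p = 0 and 3p + 12q = 42.
Solving simultaneously gives p = 0, q = 7/2.

p = 0, q = 7/2, maximum z = 63/2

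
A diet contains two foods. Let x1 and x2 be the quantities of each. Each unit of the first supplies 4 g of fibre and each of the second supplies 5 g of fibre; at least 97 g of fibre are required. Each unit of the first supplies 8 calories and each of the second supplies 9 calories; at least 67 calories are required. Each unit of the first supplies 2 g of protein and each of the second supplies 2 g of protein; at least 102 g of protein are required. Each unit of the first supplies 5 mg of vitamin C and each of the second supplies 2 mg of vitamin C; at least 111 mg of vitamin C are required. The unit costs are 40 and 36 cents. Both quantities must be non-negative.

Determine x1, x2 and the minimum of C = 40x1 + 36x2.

x1 = 3, x2 = 48, minimum C = 1848

Feasible corners and C = 40x1 + 36x2:
  (0, 111/2) → C = 1998
  (51, 0) → C = 2040
  (3, 48) → C = 1848
The feasible region is unbounded (it extends along (0, 1), (1, 0)), but C strictly increases along every unbounded feasible direction, so there is no improving ray and the minimum is attained at a vertex.

The binding constraints are 2x1 + 2x2 = 102 and 5x1 + 2x2 = 111.
Solving simultaneously gives x1 = 3, x2 = 48.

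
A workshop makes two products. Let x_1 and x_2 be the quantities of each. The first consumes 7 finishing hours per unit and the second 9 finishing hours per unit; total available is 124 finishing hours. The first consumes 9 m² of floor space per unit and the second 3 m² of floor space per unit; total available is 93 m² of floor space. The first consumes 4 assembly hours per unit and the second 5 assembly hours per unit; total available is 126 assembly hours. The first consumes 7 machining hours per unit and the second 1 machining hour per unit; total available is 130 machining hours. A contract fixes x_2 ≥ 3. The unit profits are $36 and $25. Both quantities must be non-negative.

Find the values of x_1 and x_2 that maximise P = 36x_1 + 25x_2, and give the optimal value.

x_1 = 31/4, x_2 = 31/4, maximum P = 1891/4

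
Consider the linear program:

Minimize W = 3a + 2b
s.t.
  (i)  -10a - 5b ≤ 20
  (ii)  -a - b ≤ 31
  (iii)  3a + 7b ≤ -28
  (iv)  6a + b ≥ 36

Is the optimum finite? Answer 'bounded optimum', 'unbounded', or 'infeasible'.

bounded optimum

Vertices and W = 3a + 2b:
  (27, -58) → W = -35
  (10, -24) → W = -18
  (280/39, -92/13) → W = 96/13
The feasible region has finitely many vertices and no improving ray; the minimum is -35 at (27, -58).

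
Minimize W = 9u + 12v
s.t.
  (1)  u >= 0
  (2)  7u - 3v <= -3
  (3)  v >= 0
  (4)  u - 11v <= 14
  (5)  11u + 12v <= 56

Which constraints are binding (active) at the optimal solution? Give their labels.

Vertices and W = 9u + 12v:
  (0, 1) → W = 12
  (0, 14/3) → W = 56
  (44/39, 425/117) → W = 2096/39

The minimum is at (0, 1). Substituting into each constraint, equality holds for (1) and (2); the remaining constraints have slack.

(1) and (2)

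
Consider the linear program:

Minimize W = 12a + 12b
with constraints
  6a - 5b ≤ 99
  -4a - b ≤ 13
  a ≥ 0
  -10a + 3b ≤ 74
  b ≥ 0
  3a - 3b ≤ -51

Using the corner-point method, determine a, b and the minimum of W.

Corner points and W = 12a + 12b:
  (184, 201) → W = 4620
  (0, 74/3) → W = 296
  (0, 17) → W = 204
The feasible region is unbounded (it extends along (3, 10), (5, 6)), but W strictly increases along every unbounded feasible direction, so there is no improving ray and the minimum is attained at a vertex.

a = 0, b = 17, minimum W = 204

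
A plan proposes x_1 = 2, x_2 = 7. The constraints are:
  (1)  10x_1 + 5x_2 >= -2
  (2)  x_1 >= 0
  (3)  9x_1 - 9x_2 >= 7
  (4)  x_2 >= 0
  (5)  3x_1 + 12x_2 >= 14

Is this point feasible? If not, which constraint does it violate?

Constraint (3): 9x_1 - 9x_2 = -45, which is not ≥ 7. All other constraints are satisfied.

not feasible — violates (3)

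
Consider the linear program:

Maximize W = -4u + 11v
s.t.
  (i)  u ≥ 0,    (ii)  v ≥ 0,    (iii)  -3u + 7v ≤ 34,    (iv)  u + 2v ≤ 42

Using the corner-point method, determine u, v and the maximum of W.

u = 226/13, v = 160/13, maximum W = 856/13

Vertices and W = -4u + 11v:
  (0, 0) → W = 0
  (0, 34/7) → W = 374/7
  (42, 0) → W = -168
  (226/13, 160/13) → W = 856/13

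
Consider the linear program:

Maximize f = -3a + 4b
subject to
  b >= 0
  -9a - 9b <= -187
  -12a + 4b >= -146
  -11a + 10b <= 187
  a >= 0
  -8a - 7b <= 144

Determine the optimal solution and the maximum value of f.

a = 552/19, b = 1925/38, maximum f = 2194/19

The binding constraints are -12a + 4b = -146 and -11a + 10b = 187.
Solving simultaneously gives a = 552/19, b = 1925/38.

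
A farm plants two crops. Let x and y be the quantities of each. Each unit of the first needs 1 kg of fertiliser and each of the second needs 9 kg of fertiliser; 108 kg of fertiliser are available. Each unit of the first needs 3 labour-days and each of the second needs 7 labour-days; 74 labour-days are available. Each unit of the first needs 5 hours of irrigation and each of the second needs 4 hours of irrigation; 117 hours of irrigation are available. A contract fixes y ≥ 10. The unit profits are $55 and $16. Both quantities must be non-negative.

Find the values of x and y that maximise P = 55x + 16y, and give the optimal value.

x = 4/3, y = 10, maximum P = 700/3

Extreme points and P = 55x + 16y:
  (0, 74/7) → P = 1184/7
  (0, 10) → P = 160
  (4/3, 10) → P = 700/3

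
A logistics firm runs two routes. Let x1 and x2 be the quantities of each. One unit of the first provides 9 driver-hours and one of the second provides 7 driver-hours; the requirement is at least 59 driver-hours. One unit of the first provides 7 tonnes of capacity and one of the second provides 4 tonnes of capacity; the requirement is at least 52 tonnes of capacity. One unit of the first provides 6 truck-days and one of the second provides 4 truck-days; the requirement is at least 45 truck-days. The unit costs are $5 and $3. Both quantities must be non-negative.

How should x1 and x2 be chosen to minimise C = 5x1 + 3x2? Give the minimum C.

Feasible corners and C = 5x1 + 3x2:
  (0, 13) → C = 39
  (15/2, 0) → C = 75/2
  (7, 3/4) → C = 149/4
The feasible region is unbounded (it extends along (0, 1), (1, 0)), but C strictly increases along every unbounded feasible direction, so there is no improving ray and the minimum is attained at a vertex.

At the optimal vertex, 7x1 + 4x2 = 52 and 6x1 + 4x2 = 45.
Solving simultaneously gives x1 = 7, x2 = 3/4.

x1 = 7, x2 = 3/4, minimum C = 149/4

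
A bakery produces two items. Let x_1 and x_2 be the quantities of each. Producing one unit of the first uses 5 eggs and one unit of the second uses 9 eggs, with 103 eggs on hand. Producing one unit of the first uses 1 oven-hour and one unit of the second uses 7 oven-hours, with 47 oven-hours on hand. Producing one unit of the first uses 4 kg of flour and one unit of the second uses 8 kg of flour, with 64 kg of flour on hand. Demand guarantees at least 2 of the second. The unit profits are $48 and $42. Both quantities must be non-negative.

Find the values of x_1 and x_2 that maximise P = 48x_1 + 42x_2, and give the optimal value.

x_1 = 12, x_2 = 2, maximum P = 660

Extreme points and P = 48x_1 + 42x_2:
  (0, 47/7) → P = 282
  (0, 2) → P = 84
  (18/5, 31/5) → P = 2166/5
  (12, 2) → P = 660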